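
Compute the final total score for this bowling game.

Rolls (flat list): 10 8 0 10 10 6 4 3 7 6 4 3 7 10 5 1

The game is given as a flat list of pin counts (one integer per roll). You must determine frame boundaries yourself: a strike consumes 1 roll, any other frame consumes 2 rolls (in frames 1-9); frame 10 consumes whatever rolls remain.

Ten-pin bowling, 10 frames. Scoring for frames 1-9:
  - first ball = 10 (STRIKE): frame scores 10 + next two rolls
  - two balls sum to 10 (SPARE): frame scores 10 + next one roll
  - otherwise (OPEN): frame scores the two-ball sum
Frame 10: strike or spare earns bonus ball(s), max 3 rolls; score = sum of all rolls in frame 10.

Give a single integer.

Frame 1: STRIKE. 10 + next two rolls (8+0) = 18. Cumulative: 18
Frame 2: OPEN (8+0=8). Cumulative: 26
Frame 3: STRIKE. 10 + next two rolls (10+6) = 26. Cumulative: 52
Frame 4: STRIKE. 10 + next two rolls (6+4) = 20. Cumulative: 72
Frame 5: SPARE (6+4=10). 10 + next roll (3) = 13. Cumulative: 85
Frame 6: SPARE (3+7=10). 10 + next roll (6) = 16. Cumulative: 101
Frame 7: SPARE (6+4=10). 10 + next roll (3) = 13. Cumulative: 114
Frame 8: SPARE (3+7=10). 10 + next roll (10) = 20. Cumulative: 134
Frame 9: STRIKE. 10 + next two rolls (5+1) = 16. Cumulative: 150
Frame 10: OPEN. Sum of all frame-10 rolls (5+1) = 6. Cumulative: 156

Answer: 156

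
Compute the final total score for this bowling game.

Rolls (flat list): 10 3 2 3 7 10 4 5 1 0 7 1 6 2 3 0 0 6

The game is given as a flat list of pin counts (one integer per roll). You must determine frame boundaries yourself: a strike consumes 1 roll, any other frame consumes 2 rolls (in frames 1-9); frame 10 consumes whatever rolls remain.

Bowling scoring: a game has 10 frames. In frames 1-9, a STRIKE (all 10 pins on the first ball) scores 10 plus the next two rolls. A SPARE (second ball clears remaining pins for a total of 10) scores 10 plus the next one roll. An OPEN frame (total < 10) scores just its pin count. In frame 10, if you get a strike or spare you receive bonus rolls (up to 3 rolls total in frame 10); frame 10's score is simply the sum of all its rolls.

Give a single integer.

Frame 1: STRIKE. 10 + next two rolls (3+2) = 15. Cumulative: 15
Frame 2: OPEN (3+2=5). Cumulative: 20
Frame 3: SPARE (3+7=10). 10 + next roll (10) = 20. Cumulative: 40
Frame 4: STRIKE. 10 + next two rolls (4+5) = 19. Cumulative: 59
Frame 5: OPEN (4+5=9). Cumulative: 68
Frame 6: OPEN (1+0=1). Cumulative: 69
Frame 7: OPEN (7+1=8). Cumulative: 77
Frame 8: OPEN (6+2=8). Cumulative: 85
Frame 9: OPEN (3+0=3). Cumulative: 88
Frame 10: OPEN. Sum of all frame-10 rolls (0+6) = 6. Cumulative: 94

Answer: 94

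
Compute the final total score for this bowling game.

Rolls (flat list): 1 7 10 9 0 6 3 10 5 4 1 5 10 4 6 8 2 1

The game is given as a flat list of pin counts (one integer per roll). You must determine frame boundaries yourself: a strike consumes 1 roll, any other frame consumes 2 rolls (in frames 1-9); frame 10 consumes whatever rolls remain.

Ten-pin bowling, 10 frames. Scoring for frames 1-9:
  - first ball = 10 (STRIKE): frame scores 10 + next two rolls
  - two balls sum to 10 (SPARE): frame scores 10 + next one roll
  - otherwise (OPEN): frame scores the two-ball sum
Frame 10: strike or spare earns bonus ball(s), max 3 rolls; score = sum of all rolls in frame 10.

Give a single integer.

Answer: 128

Derivation:
Frame 1: OPEN (1+7=8). Cumulative: 8
Frame 2: STRIKE. 10 + next two rolls (9+0) = 19. Cumulative: 27
Frame 3: OPEN (9+0=9). Cumulative: 36
Frame 4: OPEN (6+3=9). Cumulative: 45
Frame 5: STRIKE. 10 + next two rolls (5+4) = 19. Cumulative: 64
Frame 6: OPEN (5+4=9). Cumulative: 73
Frame 7: OPEN (1+5=6). Cumulative: 79
Frame 8: STRIKE. 10 + next two rolls (4+6) = 20. Cumulative: 99
Frame 9: SPARE (4+6=10). 10 + next roll (8) = 18. Cumulative: 117
Frame 10: SPARE. Sum of all frame-10 rolls (8+2+1) = 11. Cumulative: 128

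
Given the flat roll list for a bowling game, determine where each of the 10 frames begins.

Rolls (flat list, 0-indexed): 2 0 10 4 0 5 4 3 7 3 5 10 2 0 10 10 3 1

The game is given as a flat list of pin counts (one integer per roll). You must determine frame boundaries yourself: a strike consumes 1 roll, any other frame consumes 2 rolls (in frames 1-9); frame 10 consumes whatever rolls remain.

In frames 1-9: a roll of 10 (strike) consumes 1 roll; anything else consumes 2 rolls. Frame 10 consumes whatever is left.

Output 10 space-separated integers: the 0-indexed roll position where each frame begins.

Frame 1 starts at roll index 0: rolls=2,0 (sum=2), consumes 2 rolls
Frame 2 starts at roll index 2: roll=10 (strike), consumes 1 roll
Frame 3 starts at roll index 3: rolls=4,0 (sum=4), consumes 2 rolls
Frame 4 starts at roll index 5: rolls=5,4 (sum=9), consumes 2 rolls
Frame 5 starts at roll index 7: rolls=3,7 (sum=10), consumes 2 rolls
Frame 6 starts at roll index 9: rolls=3,5 (sum=8), consumes 2 rolls
Frame 7 starts at roll index 11: roll=10 (strike), consumes 1 roll
Frame 8 starts at roll index 12: rolls=2,0 (sum=2), consumes 2 rolls
Frame 9 starts at roll index 14: roll=10 (strike), consumes 1 roll
Frame 10 starts at roll index 15: 3 remaining rolls

Answer: 0 2 3 5 7 9 11 12 14 15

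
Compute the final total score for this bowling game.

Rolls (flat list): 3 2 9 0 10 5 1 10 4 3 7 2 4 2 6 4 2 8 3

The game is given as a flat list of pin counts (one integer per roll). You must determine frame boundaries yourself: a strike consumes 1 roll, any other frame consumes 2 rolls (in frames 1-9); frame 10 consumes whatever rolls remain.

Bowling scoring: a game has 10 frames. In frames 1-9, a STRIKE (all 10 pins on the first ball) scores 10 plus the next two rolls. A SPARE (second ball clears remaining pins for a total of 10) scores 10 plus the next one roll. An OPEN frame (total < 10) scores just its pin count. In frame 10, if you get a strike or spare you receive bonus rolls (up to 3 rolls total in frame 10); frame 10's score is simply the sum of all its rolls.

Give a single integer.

Answer: 100

Derivation:
Frame 1: OPEN (3+2=5). Cumulative: 5
Frame 2: OPEN (9+0=9). Cumulative: 14
Frame 3: STRIKE. 10 + next two rolls (5+1) = 16. Cumulative: 30
Frame 4: OPEN (5+1=6). Cumulative: 36
Frame 5: STRIKE. 10 + next two rolls (4+3) = 17. Cumulative: 53
Frame 6: OPEN (4+3=7). Cumulative: 60
Frame 7: OPEN (7+2=9). Cumulative: 69
Frame 8: OPEN (4+2=6). Cumulative: 75
Frame 9: SPARE (6+4=10). 10 + next roll (2) = 12. Cumulative: 87
Frame 10: SPARE. Sum of all frame-10 rolls (2+8+3) = 13. Cumulative: 100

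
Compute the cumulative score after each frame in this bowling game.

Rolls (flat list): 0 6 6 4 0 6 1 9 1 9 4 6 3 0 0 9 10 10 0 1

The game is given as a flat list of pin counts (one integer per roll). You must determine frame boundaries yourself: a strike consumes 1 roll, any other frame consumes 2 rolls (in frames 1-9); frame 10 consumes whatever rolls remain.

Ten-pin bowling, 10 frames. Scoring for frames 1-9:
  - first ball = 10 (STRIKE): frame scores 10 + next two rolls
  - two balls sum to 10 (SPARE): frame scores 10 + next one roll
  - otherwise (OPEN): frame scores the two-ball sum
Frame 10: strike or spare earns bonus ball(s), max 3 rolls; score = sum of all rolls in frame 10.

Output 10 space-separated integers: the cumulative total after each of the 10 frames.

Frame 1: OPEN (0+6=6). Cumulative: 6
Frame 2: SPARE (6+4=10). 10 + next roll (0) = 10. Cumulative: 16
Frame 3: OPEN (0+6=6). Cumulative: 22
Frame 4: SPARE (1+9=10). 10 + next roll (1) = 11. Cumulative: 33
Frame 5: SPARE (1+9=10). 10 + next roll (4) = 14. Cumulative: 47
Frame 6: SPARE (4+6=10). 10 + next roll (3) = 13. Cumulative: 60
Frame 7: OPEN (3+0=3). Cumulative: 63
Frame 8: OPEN (0+9=9). Cumulative: 72
Frame 9: STRIKE. 10 + next two rolls (10+0) = 20. Cumulative: 92
Frame 10: STRIKE. Sum of all frame-10 rolls (10+0+1) = 11. Cumulative: 103

Answer: 6 16 22 33 47 60 63 72 92 103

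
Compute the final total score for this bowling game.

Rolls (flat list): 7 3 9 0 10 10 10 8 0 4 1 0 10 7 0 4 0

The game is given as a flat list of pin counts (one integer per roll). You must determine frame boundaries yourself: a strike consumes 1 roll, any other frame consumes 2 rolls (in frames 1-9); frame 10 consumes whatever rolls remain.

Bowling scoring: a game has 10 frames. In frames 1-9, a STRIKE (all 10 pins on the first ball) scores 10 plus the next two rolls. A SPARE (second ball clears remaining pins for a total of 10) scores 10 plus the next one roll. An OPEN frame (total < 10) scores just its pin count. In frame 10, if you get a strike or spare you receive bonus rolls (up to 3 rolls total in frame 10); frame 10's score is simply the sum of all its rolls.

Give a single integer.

Frame 1: SPARE (7+3=10). 10 + next roll (9) = 19. Cumulative: 19
Frame 2: OPEN (9+0=9). Cumulative: 28
Frame 3: STRIKE. 10 + next two rolls (10+10) = 30. Cumulative: 58
Frame 4: STRIKE. 10 + next two rolls (10+8) = 28. Cumulative: 86
Frame 5: STRIKE. 10 + next two rolls (8+0) = 18. Cumulative: 104
Frame 6: OPEN (8+0=8). Cumulative: 112
Frame 7: OPEN (4+1=5). Cumulative: 117
Frame 8: SPARE (0+10=10). 10 + next roll (7) = 17. Cumulative: 134
Frame 9: OPEN (7+0=7). Cumulative: 141
Frame 10: OPEN. Sum of all frame-10 rolls (4+0) = 4. Cumulative: 145

Answer: 145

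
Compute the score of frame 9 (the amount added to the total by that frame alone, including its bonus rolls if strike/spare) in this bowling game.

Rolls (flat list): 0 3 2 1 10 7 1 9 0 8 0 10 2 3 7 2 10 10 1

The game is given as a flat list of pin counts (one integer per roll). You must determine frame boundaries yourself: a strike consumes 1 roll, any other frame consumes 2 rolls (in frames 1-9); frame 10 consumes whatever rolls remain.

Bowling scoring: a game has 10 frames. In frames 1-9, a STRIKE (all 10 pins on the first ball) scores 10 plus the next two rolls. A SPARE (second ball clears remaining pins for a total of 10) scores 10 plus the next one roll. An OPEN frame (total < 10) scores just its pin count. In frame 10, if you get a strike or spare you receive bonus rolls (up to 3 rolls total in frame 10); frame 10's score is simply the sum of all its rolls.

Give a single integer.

Answer: 9

Derivation:
Frame 1: OPEN (0+3=3). Cumulative: 3
Frame 2: OPEN (2+1=3). Cumulative: 6
Frame 3: STRIKE. 10 + next two rolls (7+1) = 18. Cumulative: 24
Frame 4: OPEN (7+1=8). Cumulative: 32
Frame 5: OPEN (9+0=9). Cumulative: 41
Frame 6: OPEN (8+0=8). Cumulative: 49
Frame 7: STRIKE. 10 + next two rolls (2+3) = 15. Cumulative: 64
Frame 8: OPEN (2+3=5). Cumulative: 69
Frame 9: OPEN (7+2=9). Cumulative: 78
Frame 10: STRIKE. Sum of all frame-10 rolls (10+10+1) = 21. Cumulative: 99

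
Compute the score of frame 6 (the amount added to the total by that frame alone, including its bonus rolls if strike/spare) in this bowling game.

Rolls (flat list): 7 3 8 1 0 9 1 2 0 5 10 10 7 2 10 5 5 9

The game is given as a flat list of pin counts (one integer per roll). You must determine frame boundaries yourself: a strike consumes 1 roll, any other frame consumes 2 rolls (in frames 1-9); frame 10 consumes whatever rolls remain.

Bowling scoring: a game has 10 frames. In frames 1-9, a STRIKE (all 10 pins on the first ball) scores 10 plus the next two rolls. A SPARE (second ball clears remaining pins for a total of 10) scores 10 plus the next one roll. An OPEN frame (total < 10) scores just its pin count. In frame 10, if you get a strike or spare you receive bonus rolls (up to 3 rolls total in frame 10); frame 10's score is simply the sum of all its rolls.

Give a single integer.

Answer: 27

Derivation:
Frame 1: SPARE (7+3=10). 10 + next roll (8) = 18. Cumulative: 18
Frame 2: OPEN (8+1=9). Cumulative: 27
Frame 3: OPEN (0+9=9). Cumulative: 36
Frame 4: OPEN (1+2=3). Cumulative: 39
Frame 5: OPEN (0+5=5). Cumulative: 44
Frame 6: STRIKE. 10 + next two rolls (10+7) = 27. Cumulative: 71
Frame 7: STRIKE. 10 + next two rolls (7+2) = 19. Cumulative: 90
Frame 8: OPEN (7+2=9). Cumulative: 99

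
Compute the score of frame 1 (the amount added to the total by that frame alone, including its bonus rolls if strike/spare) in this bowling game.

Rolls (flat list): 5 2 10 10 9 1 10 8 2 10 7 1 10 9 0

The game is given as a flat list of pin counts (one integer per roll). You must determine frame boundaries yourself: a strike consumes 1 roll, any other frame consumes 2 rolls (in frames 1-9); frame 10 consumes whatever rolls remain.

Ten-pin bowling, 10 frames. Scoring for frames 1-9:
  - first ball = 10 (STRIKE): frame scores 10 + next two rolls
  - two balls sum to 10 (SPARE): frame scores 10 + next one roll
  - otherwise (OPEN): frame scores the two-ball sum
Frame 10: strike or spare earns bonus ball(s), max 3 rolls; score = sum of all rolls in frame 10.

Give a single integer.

Answer: 7

Derivation:
Frame 1: OPEN (5+2=7). Cumulative: 7
Frame 2: STRIKE. 10 + next two rolls (10+9) = 29. Cumulative: 36
Frame 3: STRIKE. 10 + next two rolls (9+1) = 20. Cumulative: 56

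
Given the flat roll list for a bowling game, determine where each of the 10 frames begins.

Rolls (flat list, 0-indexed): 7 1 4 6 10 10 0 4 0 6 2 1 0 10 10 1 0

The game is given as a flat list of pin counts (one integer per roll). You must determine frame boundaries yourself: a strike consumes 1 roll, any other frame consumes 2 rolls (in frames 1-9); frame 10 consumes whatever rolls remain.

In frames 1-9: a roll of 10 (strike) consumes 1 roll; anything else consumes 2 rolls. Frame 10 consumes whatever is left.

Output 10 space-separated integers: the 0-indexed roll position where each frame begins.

Frame 1 starts at roll index 0: rolls=7,1 (sum=8), consumes 2 rolls
Frame 2 starts at roll index 2: rolls=4,6 (sum=10), consumes 2 rolls
Frame 3 starts at roll index 4: roll=10 (strike), consumes 1 roll
Frame 4 starts at roll index 5: roll=10 (strike), consumes 1 roll
Frame 5 starts at roll index 6: rolls=0,4 (sum=4), consumes 2 rolls
Frame 6 starts at roll index 8: rolls=0,6 (sum=6), consumes 2 rolls
Frame 7 starts at roll index 10: rolls=2,1 (sum=3), consumes 2 rolls
Frame 8 starts at roll index 12: rolls=0,10 (sum=10), consumes 2 rolls
Frame 9 starts at roll index 14: roll=10 (strike), consumes 1 roll
Frame 10 starts at roll index 15: 2 remaining rolls

Answer: 0 2 4 5 6 8 10 12 14 15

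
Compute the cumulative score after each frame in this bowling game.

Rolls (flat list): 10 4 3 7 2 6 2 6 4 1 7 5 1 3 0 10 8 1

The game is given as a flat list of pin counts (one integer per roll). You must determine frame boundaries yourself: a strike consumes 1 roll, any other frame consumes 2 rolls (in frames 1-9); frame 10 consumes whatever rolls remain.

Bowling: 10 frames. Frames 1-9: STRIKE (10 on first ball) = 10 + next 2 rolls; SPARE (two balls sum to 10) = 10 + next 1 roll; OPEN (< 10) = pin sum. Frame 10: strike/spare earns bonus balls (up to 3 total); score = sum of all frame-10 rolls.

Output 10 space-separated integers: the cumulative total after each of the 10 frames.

Frame 1: STRIKE. 10 + next two rolls (4+3) = 17. Cumulative: 17
Frame 2: OPEN (4+3=7). Cumulative: 24
Frame 3: OPEN (7+2=9). Cumulative: 33
Frame 4: OPEN (6+2=8). Cumulative: 41
Frame 5: SPARE (6+4=10). 10 + next roll (1) = 11. Cumulative: 52
Frame 6: OPEN (1+7=8). Cumulative: 60
Frame 7: OPEN (5+1=6). Cumulative: 66
Frame 8: OPEN (3+0=3). Cumulative: 69
Frame 9: STRIKE. 10 + next two rolls (8+1) = 19. Cumulative: 88
Frame 10: OPEN. Sum of all frame-10 rolls (8+1) = 9. Cumulative: 97

Answer: 17 24 33 41 52 60 66 69 88 97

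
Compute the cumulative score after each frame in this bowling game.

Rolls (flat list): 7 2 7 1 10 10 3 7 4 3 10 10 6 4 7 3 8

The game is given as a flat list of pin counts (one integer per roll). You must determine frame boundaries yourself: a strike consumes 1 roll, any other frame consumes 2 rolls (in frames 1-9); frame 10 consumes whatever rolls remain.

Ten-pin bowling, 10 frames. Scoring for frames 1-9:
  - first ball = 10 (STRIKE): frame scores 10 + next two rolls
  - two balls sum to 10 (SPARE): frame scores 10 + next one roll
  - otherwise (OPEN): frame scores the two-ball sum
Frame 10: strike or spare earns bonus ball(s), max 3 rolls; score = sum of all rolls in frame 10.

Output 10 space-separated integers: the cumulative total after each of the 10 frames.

Answer: 9 17 40 60 74 81 107 127 144 162

Derivation:
Frame 1: OPEN (7+2=9). Cumulative: 9
Frame 2: OPEN (7+1=8). Cumulative: 17
Frame 3: STRIKE. 10 + next two rolls (10+3) = 23. Cumulative: 40
Frame 4: STRIKE. 10 + next two rolls (3+7) = 20. Cumulative: 60
Frame 5: SPARE (3+7=10). 10 + next roll (4) = 14. Cumulative: 74
Frame 6: OPEN (4+3=7). Cumulative: 81
Frame 7: STRIKE. 10 + next two rolls (10+6) = 26. Cumulative: 107
Frame 8: STRIKE. 10 + next two rolls (6+4) = 20. Cumulative: 127
Frame 9: SPARE (6+4=10). 10 + next roll (7) = 17. Cumulative: 144
Frame 10: SPARE. Sum of all frame-10 rolls (7+3+8) = 18. Cumulative: 162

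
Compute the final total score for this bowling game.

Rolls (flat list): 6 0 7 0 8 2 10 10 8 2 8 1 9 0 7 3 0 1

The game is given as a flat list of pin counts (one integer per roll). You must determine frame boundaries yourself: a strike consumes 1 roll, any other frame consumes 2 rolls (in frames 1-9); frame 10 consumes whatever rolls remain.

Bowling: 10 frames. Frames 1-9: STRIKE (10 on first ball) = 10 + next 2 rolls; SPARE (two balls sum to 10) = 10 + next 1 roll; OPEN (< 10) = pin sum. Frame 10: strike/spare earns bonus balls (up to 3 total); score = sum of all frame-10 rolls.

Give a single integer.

Answer: 128

Derivation:
Frame 1: OPEN (6+0=6). Cumulative: 6
Frame 2: OPEN (7+0=7). Cumulative: 13
Frame 3: SPARE (8+2=10). 10 + next roll (10) = 20. Cumulative: 33
Frame 4: STRIKE. 10 + next two rolls (10+8) = 28. Cumulative: 61
Frame 5: STRIKE. 10 + next two rolls (8+2) = 20. Cumulative: 81
Frame 6: SPARE (8+2=10). 10 + next roll (8) = 18. Cumulative: 99
Frame 7: OPEN (8+1=9). Cumulative: 108
Frame 8: OPEN (9+0=9). Cumulative: 117
Frame 9: SPARE (7+3=10). 10 + next roll (0) = 10. Cumulative: 127
Frame 10: OPEN. Sum of all frame-10 rolls (0+1) = 1. Cumulative: 128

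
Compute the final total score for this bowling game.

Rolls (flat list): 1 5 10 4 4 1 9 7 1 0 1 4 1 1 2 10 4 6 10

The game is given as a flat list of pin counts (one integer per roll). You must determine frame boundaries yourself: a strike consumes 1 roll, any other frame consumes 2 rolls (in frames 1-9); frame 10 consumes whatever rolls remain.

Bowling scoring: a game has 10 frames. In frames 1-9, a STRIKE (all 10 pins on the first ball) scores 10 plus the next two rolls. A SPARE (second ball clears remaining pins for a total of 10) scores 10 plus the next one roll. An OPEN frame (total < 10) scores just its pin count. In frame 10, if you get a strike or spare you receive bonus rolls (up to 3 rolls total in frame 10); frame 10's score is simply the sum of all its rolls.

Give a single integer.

Answer: 106

Derivation:
Frame 1: OPEN (1+5=6). Cumulative: 6
Frame 2: STRIKE. 10 + next two rolls (4+4) = 18. Cumulative: 24
Frame 3: OPEN (4+4=8). Cumulative: 32
Frame 4: SPARE (1+9=10). 10 + next roll (7) = 17. Cumulative: 49
Frame 5: OPEN (7+1=8). Cumulative: 57
Frame 6: OPEN (0+1=1). Cumulative: 58
Frame 7: OPEN (4+1=5). Cumulative: 63
Frame 8: OPEN (1+2=3). Cumulative: 66
Frame 9: STRIKE. 10 + next two rolls (4+6) = 20. Cumulative: 86
Frame 10: SPARE. Sum of all frame-10 rolls (4+6+10) = 20. Cumulative: 106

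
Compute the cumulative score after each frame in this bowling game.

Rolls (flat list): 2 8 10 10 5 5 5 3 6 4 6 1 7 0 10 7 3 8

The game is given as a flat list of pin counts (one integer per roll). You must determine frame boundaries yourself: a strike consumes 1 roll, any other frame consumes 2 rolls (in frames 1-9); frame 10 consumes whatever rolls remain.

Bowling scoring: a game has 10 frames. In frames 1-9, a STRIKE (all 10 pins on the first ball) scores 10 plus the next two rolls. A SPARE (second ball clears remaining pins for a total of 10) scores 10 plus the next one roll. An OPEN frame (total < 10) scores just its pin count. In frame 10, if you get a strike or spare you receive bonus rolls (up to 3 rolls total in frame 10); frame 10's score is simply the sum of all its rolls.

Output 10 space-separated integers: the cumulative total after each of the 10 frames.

Frame 1: SPARE (2+8=10). 10 + next roll (10) = 20. Cumulative: 20
Frame 2: STRIKE. 10 + next two rolls (10+5) = 25. Cumulative: 45
Frame 3: STRIKE. 10 + next two rolls (5+5) = 20. Cumulative: 65
Frame 4: SPARE (5+5=10). 10 + next roll (5) = 15. Cumulative: 80
Frame 5: OPEN (5+3=8). Cumulative: 88
Frame 6: SPARE (6+4=10). 10 + next roll (6) = 16. Cumulative: 104
Frame 7: OPEN (6+1=7). Cumulative: 111
Frame 8: OPEN (7+0=7). Cumulative: 118
Frame 9: STRIKE. 10 + next two rolls (7+3) = 20. Cumulative: 138
Frame 10: SPARE. Sum of all frame-10 rolls (7+3+8) = 18. Cumulative: 156

Answer: 20 45 65 80 88 104 111 118 138 156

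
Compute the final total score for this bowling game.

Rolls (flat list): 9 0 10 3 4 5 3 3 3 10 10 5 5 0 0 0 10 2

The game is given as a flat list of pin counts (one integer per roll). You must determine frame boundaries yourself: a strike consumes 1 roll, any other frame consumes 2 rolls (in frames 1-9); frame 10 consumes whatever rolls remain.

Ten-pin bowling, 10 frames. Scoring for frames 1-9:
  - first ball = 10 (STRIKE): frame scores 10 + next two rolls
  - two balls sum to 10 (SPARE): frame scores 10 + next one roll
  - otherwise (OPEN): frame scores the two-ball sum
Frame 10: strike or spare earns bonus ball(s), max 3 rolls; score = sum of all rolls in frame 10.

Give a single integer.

Answer: 114

Derivation:
Frame 1: OPEN (9+0=9). Cumulative: 9
Frame 2: STRIKE. 10 + next two rolls (3+4) = 17. Cumulative: 26
Frame 3: OPEN (3+4=7). Cumulative: 33
Frame 4: OPEN (5+3=8). Cumulative: 41
Frame 5: OPEN (3+3=6). Cumulative: 47
Frame 6: STRIKE. 10 + next two rolls (10+5) = 25. Cumulative: 72
Frame 7: STRIKE. 10 + next two rolls (5+5) = 20. Cumulative: 92
Frame 8: SPARE (5+5=10). 10 + next roll (0) = 10. Cumulative: 102
Frame 9: OPEN (0+0=0). Cumulative: 102
Frame 10: SPARE. Sum of all frame-10 rolls (0+10+2) = 12. Cumulative: 114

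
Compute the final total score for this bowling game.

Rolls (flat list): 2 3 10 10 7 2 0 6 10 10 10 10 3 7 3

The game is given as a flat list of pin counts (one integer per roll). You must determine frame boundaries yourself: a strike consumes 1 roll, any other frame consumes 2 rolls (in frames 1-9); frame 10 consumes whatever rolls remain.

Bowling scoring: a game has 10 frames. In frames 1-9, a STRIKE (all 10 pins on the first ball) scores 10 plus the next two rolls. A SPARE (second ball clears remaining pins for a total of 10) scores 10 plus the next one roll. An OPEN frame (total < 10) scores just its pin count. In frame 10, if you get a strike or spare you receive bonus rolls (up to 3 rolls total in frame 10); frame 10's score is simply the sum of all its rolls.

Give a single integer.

Frame 1: OPEN (2+3=5). Cumulative: 5
Frame 2: STRIKE. 10 + next two rolls (10+7) = 27. Cumulative: 32
Frame 3: STRIKE. 10 + next two rolls (7+2) = 19. Cumulative: 51
Frame 4: OPEN (7+2=9). Cumulative: 60
Frame 5: OPEN (0+6=6). Cumulative: 66
Frame 6: STRIKE. 10 + next two rolls (10+10) = 30. Cumulative: 96
Frame 7: STRIKE. 10 + next two rolls (10+10) = 30. Cumulative: 126
Frame 8: STRIKE. 10 + next two rolls (10+3) = 23. Cumulative: 149
Frame 9: STRIKE. 10 + next two rolls (3+7) = 20. Cumulative: 169
Frame 10: SPARE. Sum of all frame-10 rolls (3+7+3) = 13. Cumulative: 182

Answer: 182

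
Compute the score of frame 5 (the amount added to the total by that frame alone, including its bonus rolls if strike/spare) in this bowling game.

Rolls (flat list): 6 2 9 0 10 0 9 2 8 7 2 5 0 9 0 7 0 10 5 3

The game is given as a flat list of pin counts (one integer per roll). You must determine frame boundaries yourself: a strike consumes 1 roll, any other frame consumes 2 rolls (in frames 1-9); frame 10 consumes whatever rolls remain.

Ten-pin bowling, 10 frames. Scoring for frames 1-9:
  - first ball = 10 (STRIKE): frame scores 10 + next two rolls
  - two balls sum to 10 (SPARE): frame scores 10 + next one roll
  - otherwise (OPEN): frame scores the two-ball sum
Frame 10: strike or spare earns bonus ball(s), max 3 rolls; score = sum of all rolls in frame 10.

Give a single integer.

Answer: 17

Derivation:
Frame 1: OPEN (6+2=8). Cumulative: 8
Frame 2: OPEN (9+0=9). Cumulative: 17
Frame 3: STRIKE. 10 + next two rolls (0+9) = 19. Cumulative: 36
Frame 4: OPEN (0+9=9). Cumulative: 45
Frame 5: SPARE (2+8=10). 10 + next roll (7) = 17. Cumulative: 62
Frame 6: OPEN (7+2=9). Cumulative: 71
Frame 7: OPEN (5+0=5). Cumulative: 76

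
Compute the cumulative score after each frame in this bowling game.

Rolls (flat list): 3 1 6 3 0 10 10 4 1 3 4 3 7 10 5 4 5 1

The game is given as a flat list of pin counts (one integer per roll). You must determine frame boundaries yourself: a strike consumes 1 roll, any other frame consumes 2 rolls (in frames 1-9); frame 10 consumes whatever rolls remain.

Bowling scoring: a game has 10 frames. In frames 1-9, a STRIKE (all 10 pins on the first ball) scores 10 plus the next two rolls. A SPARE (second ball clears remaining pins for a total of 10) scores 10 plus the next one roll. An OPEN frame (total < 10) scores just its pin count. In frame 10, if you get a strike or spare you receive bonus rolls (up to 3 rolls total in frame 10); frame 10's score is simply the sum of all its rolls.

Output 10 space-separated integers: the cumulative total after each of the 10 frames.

Frame 1: OPEN (3+1=4). Cumulative: 4
Frame 2: OPEN (6+3=9). Cumulative: 13
Frame 3: SPARE (0+10=10). 10 + next roll (10) = 20. Cumulative: 33
Frame 4: STRIKE. 10 + next two rolls (4+1) = 15. Cumulative: 48
Frame 5: OPEN (4+1=5). Cumulative: 53
Frame 6: OPEN (3+4=7). Cumulative: 60
Frame 7: SPARE (3+7=10). 10 + next roll (10) = 20. Cumulative: 80
Frame 8: STRIKE. 10 + next two rolls (5+4) = 19. Cumulative: 99
Frame 9: OPEN (5+4=9). Cumulative: 108
Frame 10: OPEN. Sum of all frame-10 rolls (5+1) = 6. Cumulative: 114

Answer: 4 13 33 48 53 60 80 99 108 114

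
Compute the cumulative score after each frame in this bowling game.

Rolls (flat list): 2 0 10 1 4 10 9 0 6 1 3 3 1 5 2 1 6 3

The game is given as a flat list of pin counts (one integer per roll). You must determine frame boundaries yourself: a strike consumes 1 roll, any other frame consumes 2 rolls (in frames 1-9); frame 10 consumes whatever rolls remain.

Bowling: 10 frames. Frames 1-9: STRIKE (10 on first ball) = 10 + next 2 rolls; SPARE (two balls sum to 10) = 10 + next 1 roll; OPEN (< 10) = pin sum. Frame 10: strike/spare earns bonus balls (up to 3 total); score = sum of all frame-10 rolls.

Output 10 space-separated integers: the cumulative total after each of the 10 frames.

Answer: 2 17 22 41 50 57 63 69 72 81

Derivation:
Frame 1: OPEN (2+0=2). Cumulative: 2
Frame 2: STRIKE. 10 + next two rolls (1+4) = 15. Cumulative: 17
Frame 3: OPEN (1+4=5). Cumulative: 22
Frame 4: STRIKE. 10 + next two rolls (9+0) = 19. Cumulative: 41
Frame 5: OPEN (9+0=9). Cumulative: 50
Frame 6: OPEN (6+1=7). Cumulative: 57
Frame 7: OPEN (3+3=6). Cumulative: 63
Frame 8: OPEN (1+5=6). Cumulative: 69
Frame 9: OPEN (2+1=3). Cumulative: 72
Frame 10: OPEN. Sum of all frame-10 rolls (6+3) = 9. Cumulative: 81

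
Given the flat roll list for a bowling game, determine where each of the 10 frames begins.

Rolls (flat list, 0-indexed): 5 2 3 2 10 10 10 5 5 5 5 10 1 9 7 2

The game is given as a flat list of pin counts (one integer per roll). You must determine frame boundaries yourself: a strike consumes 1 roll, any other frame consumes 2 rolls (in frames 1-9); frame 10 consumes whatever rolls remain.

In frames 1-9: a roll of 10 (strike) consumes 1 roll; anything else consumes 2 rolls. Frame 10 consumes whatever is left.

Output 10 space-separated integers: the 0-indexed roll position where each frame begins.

Frame 1 starts at roll index 0: rolls=5,2 (sum=7), consumes 2 rolls
Frame 2 starts at roll index 2: rolls=3,2 (sum=5), consumes 2 rolls
Frame 3 starts at roll index 4: roll=10 (strike), consumes 1 roll
Frame 4 starts at roll index 5: roll=10 (strike), consumes 1 roll
Frame 5 starts at roll index 6: roll=10 (strike), consumes 1 roll
Frame 6 starts at roll index 7: rolls=5,5 (sum=10), consumes 2 rolls
Frame 7 starts at roll index 9: rolls=5,5 (sum=10), consumes 2 rolls
Frame 8 starts at roll index 11: roll=10 (strike), consumes 1 roll
Frame 9 starts at roll index 12: rolls=1,9 (sum=10), consumes 2 rolls
Frame 10 starts at roll index 14: 2 remaining rolls

Answer: 0 2 4 5 6 7 9 11 12 14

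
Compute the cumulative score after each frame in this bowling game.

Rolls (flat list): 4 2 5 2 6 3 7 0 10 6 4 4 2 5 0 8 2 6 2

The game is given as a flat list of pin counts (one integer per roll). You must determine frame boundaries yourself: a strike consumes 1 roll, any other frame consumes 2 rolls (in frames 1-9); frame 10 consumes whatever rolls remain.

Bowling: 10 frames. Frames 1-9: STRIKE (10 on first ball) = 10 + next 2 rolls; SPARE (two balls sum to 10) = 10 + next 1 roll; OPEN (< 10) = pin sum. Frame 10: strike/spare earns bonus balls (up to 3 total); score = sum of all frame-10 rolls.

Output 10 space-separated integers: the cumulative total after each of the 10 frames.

Frame 1: OPEN (4+2=6). Cumulative: 6
Frame 2: OPEN (5+2=7). Cumulative: 13
Frame 3: OPEN (6+3=9). Cumulative: 22
Frame 4: OPEN (7+0=7). Cumulative: 29
Frame 5: STRIKE. 10 + next two rolls (6+4) = 20. Cumulative: 49
Frame 6: SPARE (6+4=10). 10 + next roll (4) = 14. Cumulative: 63
Frame 7: OPEN (4+2=6). Cumulative: 69
Frame 8: OPEN (5+0=5). Cumulative: 74
Frame 9: SPARE (8+2=10). 10 + next roll (6) = 16. Cumulative: 90
Frame 10: OPEN. Sum of all frame-10 rolls (6+2) = 8. Cumulative: 98

Answer: 6 13 22 29 49 63 69 74 90 98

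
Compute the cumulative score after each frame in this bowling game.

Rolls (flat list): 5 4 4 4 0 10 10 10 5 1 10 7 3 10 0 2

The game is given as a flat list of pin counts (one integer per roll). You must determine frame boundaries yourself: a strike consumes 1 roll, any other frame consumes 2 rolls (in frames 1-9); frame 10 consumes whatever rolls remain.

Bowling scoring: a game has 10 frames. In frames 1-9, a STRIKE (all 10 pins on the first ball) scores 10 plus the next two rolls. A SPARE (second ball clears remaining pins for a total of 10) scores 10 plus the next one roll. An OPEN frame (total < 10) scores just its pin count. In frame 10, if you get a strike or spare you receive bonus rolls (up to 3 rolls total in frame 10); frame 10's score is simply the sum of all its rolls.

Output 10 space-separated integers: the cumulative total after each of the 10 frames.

Answer: 9 17 37 62 78 84 104 124 136 138

Derivation:
Frame 1: OPEN (5+4=9). Cumulative: 9
Frame 2: OPEN (4+4=8). Cumulative: 17
Frame 3: SPARE (0+10=10). 10 + next roll (10) = 20. Cumulative: 37
Frame 4: STRIKE. 10 + next two rolls (10+5) = 25. Cumulative: 62
Frame 5: STRIKE. 10 + next two rolls (5+1) = 16. Cumulative: 78
Frame 6: OPEN (5+1=6). Cumulative: 84
Frame 7: STRIKE. 10 + next two rolls (7+3) = 20. Cumulative: 104
Frame 8: SPARE (7+3=10). 10 + next roll (10) = 20. Cumulative: 124
Frame 9: STRIKE. 10 + next two rolls (0+2) = 12. Cumulative: 136
Frame 10: OPEN. Sum of all frame-10 rolls (0+2) = 2. Cumulative: 138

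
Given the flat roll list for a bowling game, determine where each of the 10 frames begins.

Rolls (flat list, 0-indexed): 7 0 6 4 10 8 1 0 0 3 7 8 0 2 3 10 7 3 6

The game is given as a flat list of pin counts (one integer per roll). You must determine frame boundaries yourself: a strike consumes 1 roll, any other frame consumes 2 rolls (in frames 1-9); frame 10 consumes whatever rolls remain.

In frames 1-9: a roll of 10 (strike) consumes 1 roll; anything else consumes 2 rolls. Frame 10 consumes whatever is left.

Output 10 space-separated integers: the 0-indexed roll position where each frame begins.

Frame 1 starts at roll index 0: rolls=7,0 (sum=7), consumes 2 rolls
Frame 2 starts at roll index 2: rolls=6,4 (sum=10), consumes 2 rolls
Frame 3 starts at roll index 4: roll=10 (strike), consumes 1 roll
Frame 4 starts at roll index 5: rolls=8,1 (sum=9), consumes 2 rolls
Frame 5 starts at roll index 7: rolls=0,0 (sum=0), consumes 2 rolls
Frame 6 starts at roll index 9: rolls=3,7 (sum=10), consumes 2 rolls
Frame 7 starts at roll index 11: rolls=8,0 (sum=8), consumes 2 rolls
Frame 8 starts at roll index 13: rolls=2,3 (sum=5), consumes 2 rolls
Frame 9 starts at roll index 15: roll=10 (strike), consumes 1 roll
Frame 10 starts at roll index 16: 3 remaining rolls

Answer: 0 2 4 5 7 9 11 13 15 16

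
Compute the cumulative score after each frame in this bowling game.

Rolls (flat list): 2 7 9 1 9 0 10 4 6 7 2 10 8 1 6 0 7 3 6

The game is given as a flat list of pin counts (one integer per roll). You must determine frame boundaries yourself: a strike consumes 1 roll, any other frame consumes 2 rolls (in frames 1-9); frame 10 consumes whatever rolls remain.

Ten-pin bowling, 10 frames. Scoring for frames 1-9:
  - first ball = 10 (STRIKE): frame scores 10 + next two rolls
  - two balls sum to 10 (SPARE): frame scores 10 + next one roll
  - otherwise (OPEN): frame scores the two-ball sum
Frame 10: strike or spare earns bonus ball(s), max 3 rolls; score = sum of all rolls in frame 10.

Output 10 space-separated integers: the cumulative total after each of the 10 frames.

Frame 1: OPEN (2+7=9). Cumulative: 9
Frame 2: SPARE (9+1=10). 10 + next roll (9) = 19. Cumulative: 28
Frame 3: OPEN (9+0=9). Cumulative: 37
Frame 4: STRIKE. 10 + next two rolls (4+6) = 20. Cumulative: 57
Frame 5: SPARE (4+6=10). 10 + next roll (7) = 17. Cumulative: 74
Frame 6: OPEN (7+2=9). Cumulative: 83
Frame 7: STRIKE. 10 + next two rolls (8+1) = 19. Cumulative: 102
Frame 8: OPEN (8+1=9). Cumulative: 111
Frame 9: OPEN (6+0=6). Cumulative: 117
Frame 10: SPARE. Sum of all frame-10 rolls (7+3+6) = 16. Cumulative: 133

Answer: 9 28 37 57 74 83 102 111 117 133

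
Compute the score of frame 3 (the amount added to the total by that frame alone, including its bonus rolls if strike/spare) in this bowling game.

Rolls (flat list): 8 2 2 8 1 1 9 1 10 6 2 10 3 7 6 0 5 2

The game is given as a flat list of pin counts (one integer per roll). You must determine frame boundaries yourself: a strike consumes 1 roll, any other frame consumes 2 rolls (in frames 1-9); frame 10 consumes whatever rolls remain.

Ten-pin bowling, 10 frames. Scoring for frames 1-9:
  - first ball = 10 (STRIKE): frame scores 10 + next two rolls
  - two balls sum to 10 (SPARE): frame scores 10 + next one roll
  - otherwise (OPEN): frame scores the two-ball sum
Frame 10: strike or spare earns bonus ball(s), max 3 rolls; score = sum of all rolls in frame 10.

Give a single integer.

Answer: 2

Derivation:
Frame 1: SPARE (8+2=10). 10 + next roll (2) = 12. Cumulative: 12
Frame 2: SPARE (2+8=10). 10 + next roll (1) = 11. Cumulative: 23
Frame 3: OPEN (1+1=2). Cumulative: 25
Frame 4: SPARE (9+1=10). 10 + next roll (10) = 20. Cumulative: 45
Frame 5: STRIKE. 10 + next two rolls (6+2) = 18. Cumulative: 63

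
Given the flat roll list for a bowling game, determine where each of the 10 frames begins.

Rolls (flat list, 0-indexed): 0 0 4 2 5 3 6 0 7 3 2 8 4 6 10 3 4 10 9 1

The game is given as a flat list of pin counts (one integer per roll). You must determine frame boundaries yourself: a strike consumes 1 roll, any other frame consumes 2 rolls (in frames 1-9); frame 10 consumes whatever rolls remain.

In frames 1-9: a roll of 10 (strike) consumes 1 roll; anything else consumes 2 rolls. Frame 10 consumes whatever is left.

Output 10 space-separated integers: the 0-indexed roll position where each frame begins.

Answer: 0 2 4 6 8 10 12 14 15 17

Derivation:
Frame 1 starts at roll index 0: rolls=0,0 (sum=0), consumes 2 rolls
Frame 2 starts at roll index 2: rolls=4,2 (sum=6), consumes 2 rolls
Frame 3 starts at roll index 4: rolls=5,3 (sum=8), consumes 2 rolls
Frame 4 starts at roll index 6: rolls=6,0 (sum=6), consumes 2 rolls
Frame 5 starts at roll index 8: rolls=7,3 (sum=10), consumes 2 rolls
Frame 6 starts at roll index 10: rolls=2,8 (sum=10), consumes 2 rolls
Frame 7 starts at roll index 12: rolls=4,6 (sum=10), consumes 2 rolls
Frame 8 starts at roll index 14: roll=10 (strike), consumes 1 roll
Frame 9 starts at roll index 15: rolls=3,4 (sum=7), consumes 2 rolls
Frame 10 starts at roll index 17: 3 remaining rolls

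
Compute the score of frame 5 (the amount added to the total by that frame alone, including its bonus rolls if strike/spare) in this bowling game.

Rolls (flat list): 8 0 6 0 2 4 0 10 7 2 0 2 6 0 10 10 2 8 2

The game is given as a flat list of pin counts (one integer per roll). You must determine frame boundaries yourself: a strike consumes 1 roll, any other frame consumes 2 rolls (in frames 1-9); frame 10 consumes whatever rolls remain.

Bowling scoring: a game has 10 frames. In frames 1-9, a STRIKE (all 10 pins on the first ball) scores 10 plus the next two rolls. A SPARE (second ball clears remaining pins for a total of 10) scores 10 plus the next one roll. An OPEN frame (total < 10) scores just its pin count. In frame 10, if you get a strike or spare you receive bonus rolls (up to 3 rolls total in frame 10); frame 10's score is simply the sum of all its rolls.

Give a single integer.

Answer: 9

Derivation:
Frame 1: OPEN (8+0=8). Cumulative: 8
Frame 2: OPEN (6+0=6). Cumulative: 14
Frame 3: OPEN (2+4=6). Cumulative: 20
Frame 4: SPARE (0+10=10). 10 + next roll (7) = 17. Cumulative: 37
Frame 5: OPEN (7+2=9). Cumulative: 46
Frame 6: OPEN (0+2=2). Cumulative: 48
Frame 7: OPEN (6+0=6). Cumulative: 54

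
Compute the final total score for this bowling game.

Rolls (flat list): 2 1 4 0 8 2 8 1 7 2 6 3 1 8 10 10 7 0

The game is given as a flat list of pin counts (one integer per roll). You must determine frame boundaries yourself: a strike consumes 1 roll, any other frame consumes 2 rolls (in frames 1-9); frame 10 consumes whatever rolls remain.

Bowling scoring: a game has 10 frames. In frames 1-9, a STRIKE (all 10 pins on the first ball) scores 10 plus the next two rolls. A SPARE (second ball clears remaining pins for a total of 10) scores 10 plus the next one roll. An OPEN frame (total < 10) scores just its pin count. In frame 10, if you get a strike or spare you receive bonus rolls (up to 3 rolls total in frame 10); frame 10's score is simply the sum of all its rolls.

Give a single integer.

Answer: 112

Derivation:
Frame 1: OPEN (2+1=3). Cumulative: 3
Frame 2: OPEN (4+0=4). Cumulative: 7
Frame 3: SPARE (8+2=10). 10 + next roll (8) = 18. Cumulative: 25
Frame 4: OPEN (8+1=9). Cumulative: 34
Frame 5: OPEN (7+2=9). Cumulative: 43
Frame 6: OPEN (6+3=9). Cumulative: 52
Frame 7: OPEN (1+8=9). Cumulative: 61
Frame 8: STRIKE. 10 + next two rolls (10+7) = 27. Cumulative: 88
Frame 9: STRIKE. 10 + next two rolls (7+0) = 17. Cumulative: 105
Frame 10: OPEN. Sum of all frame-10 rolls (7+0) = 7. Cumulative: 112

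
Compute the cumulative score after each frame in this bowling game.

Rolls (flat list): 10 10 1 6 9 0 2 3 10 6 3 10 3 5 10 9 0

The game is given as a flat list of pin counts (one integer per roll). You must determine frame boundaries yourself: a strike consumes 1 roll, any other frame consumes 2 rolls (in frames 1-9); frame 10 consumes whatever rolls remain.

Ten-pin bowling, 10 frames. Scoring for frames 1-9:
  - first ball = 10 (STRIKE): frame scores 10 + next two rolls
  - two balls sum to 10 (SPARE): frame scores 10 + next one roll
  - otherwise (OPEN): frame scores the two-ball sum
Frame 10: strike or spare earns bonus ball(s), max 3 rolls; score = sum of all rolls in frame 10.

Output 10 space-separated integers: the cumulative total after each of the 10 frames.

Frame 1: STRIKE. 10 + next two rolls (10+1) = 21. Cumulative: 21
Frame 2: STRIKE. 10 + next two rolls (1+6) = 17. Cumulative: 38
Frame 3: OPEN (1+6=7). Cumulative: 45
Frame 4: OPEN (9+0=9). Cumulative: 54
Frame 5: OPEN (2+3=5). Cumulative: 59
Frame 6: STRIKE. 10 + next two rolls (6+3) = 19. Cumulative: 78
Frame 7: OPEN (6+3=9). Cumulative: 87
Frame 8: STRIKE. 10 + next two rolls (3+5) = 18. Cumulative: 105
Frame 9: OPEN (3+5=8). Cumulative: 113
Frame 10: STRIKE. Sum of all frame-10 rolls (10+9+0) = 19. Cumulative: 132

Answer: 21 38 45 54 59 78 87 105 113 132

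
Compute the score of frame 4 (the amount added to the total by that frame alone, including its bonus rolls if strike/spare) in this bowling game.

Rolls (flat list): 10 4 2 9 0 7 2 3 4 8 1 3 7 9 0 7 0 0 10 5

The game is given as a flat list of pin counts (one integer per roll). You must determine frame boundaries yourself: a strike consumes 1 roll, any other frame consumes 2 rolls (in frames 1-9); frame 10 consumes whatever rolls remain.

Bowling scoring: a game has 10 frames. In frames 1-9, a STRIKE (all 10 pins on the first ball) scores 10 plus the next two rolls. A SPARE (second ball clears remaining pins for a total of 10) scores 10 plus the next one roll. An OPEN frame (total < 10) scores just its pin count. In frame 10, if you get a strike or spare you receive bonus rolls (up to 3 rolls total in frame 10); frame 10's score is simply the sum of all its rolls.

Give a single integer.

Frame 1: STRIKE. 10 + next two rolls (4+2) = 16. Cumulative: 16
Frame 2: OPEN (4+2=6). Cumulative: 22
Frame 3: OPEN (9+0=9). Cumulative: 31
Frame 4: OPEN (7+2=9). Cumulative: 40
Frame 5: OPEN (3+4=7). Cumulative: 47
Frame 6: OPEN (8+1=9). Cumulative: 56

Answer: 9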